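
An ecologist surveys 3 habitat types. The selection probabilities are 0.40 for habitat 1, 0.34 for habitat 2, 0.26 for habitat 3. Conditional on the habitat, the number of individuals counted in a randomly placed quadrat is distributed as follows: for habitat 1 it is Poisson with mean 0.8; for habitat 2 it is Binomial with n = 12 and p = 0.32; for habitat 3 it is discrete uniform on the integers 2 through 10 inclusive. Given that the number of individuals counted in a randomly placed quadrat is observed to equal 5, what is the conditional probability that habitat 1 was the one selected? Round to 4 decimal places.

Likelihoods P(X=5 | ·): 1: 0.00122697; 2: 0.178664; 3: 0.111111.
Posterior ∝ prior × likelihood. Numerator for 1: 0.4·0.00122697 = 0.000490787.
Normalizing constant: 0.4·0.00122697 + 0.34·0.178664 + 0.26·0.111111 = 0.0901255.
P(1 | observation) = 0.000490787 / 0.0901255 = 0.0054456.

0.0054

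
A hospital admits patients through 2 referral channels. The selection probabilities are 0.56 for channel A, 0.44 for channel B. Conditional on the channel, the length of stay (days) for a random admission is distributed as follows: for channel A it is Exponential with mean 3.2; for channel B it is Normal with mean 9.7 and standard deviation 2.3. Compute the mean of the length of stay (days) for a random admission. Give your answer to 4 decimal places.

Component means — A: 3.2; B: 9.7.
E[X] = 0.56·3.2 + 0.44·9.7 = 6.06.

6.0600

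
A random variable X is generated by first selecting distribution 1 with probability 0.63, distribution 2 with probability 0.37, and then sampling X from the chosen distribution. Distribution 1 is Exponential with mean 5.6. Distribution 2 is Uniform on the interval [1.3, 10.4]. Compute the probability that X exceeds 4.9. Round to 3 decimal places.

0.486

Conditional on each component, P(X > 4.9): 1: 0.416862; 2: 0.604396.
By total probability, P(X > 4.9) = 0.63·0.416862 + 0.37·0.604396 = 0.486249.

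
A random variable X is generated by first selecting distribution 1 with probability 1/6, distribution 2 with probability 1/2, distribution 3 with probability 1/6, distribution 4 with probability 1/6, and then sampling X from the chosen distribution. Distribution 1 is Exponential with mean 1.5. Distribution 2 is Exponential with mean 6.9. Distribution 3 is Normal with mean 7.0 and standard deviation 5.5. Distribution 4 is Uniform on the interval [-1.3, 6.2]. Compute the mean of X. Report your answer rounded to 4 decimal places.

Component means — 1: 1.5; 2: 6.9; 3: 7; 4: 2.45.
E[X] = 0.166667·1.5 + 0.5·6.9 + 0.166667·7 + 0.166667·2.45 = 5.275.

5.2750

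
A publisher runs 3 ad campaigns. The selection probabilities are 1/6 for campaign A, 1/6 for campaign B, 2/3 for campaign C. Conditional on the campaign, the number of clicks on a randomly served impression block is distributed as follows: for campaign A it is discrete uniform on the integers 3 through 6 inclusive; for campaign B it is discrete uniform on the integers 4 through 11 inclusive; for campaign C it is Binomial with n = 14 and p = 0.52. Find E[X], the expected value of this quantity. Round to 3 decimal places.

Component means — A: 4.5; B: 7.5; C: 7.28.
E[X] = 0.166667·4.5 + 0.166667·7.5 + 0.666667·7.28 = 6.85333.

6.853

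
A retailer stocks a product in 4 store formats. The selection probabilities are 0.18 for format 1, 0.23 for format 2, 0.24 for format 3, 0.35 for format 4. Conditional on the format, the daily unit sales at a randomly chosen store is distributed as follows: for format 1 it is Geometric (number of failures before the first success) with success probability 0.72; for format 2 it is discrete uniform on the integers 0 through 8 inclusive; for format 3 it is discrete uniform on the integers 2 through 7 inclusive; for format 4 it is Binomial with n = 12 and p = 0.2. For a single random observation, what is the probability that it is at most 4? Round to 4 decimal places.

0.7521

Conditional on each format, P(X ≤ 4): 1: 0.998279; 2: 0.555556; 3: 0.5; 4: 0.927445.
By total probability, P(X ≤ 4) = 0.18·0.998279 + 0.23·0.555556 + 0.24·0.5 + 0.35·0.927445 = 0.752074.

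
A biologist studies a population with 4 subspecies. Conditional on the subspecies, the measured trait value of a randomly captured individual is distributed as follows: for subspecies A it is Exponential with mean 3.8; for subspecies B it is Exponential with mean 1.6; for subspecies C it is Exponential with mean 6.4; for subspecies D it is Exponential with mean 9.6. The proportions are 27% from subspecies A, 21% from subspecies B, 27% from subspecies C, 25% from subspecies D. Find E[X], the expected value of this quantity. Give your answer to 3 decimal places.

5.490

Component means — A: 3.8; B: 1.6; C: 6.4; D: 9.6.
E[X] = 0.27·3.8 + 0.21·1.6 + 0.27·6.4 + 0.25·9.6 = 5.49.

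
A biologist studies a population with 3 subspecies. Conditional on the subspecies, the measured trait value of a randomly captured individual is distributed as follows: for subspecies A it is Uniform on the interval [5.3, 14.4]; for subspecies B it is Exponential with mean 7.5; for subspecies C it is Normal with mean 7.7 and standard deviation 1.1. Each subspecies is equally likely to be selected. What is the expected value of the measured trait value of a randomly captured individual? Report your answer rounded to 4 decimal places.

8.3500

Component means — A: 9.85; B: 7.5; C: 7.7.
E[X] = 0.333333·9.85 + 0.333333·7.5 + 0.333333·7.7 = 8.35.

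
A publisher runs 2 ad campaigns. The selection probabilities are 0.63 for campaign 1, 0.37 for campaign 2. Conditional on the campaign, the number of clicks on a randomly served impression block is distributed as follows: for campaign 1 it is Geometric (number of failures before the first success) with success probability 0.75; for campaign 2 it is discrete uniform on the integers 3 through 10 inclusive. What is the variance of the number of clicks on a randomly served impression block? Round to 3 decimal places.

11.087

Per component, 1: μ=0.333333, E[X²]=0.555556; 2: μ=6.5, E[X²]=47.5.
E[X] = 0.63·0.333333 + 0.37·6.5 = 2.615.
E[X²] = 0.63·0.555556 + 0.37·47.5 = 17.925.
Var(X) = E[X²] − (E[X])² = 17.925 − 6.83822 = 11.0868.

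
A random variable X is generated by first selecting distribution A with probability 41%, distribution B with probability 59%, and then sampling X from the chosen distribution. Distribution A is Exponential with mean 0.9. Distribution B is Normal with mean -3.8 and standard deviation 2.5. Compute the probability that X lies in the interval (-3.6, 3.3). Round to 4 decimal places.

Conditional on each component, P(-3.6 < X < 3.3): A: 0.974438; B: 0.465863.
By total probability, P(-3.6 < X < 3.3) = 0.41·0.974438 + 0.59·0.465863 = 0.674379.

0.6744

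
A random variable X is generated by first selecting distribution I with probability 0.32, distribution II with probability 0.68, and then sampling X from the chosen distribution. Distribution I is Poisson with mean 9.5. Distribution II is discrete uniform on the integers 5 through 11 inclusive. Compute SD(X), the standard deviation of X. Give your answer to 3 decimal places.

2.500

Per component, I: μ=9.5, E[X²]=99.75; II: μ=8, E[X²]=68.
E[X] = 0.32·9.5 + 0.68·8 = 8.48.
E[X²] = 0.32·99.75 + 0.68·68 = 78.16.
Var(X) = E[X²] − (E[X])² = 78.16 − 71.9104 = 6.2496.
SD(X) = √6.2496 = 2.49992.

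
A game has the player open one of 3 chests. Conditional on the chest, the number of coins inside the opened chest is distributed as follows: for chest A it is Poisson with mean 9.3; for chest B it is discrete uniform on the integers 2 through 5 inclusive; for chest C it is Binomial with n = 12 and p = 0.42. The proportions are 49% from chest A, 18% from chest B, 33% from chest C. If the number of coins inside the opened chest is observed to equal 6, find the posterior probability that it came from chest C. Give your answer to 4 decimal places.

Likelihoods P(X=6 | ·): A: 0.0821536; B: 0; C: 0.193079.
Posterior ∝ prior × likelihood. Numerator for C: 0.33·0.193079 = 0.0637162.
Normalizing constant: 0.49·0.0821536 + 0.18·0 + 0.33·0.193079 = 0.103971.
P(C | observation) = 0.0637162 / 0.103971 = 0.612824.

0.6128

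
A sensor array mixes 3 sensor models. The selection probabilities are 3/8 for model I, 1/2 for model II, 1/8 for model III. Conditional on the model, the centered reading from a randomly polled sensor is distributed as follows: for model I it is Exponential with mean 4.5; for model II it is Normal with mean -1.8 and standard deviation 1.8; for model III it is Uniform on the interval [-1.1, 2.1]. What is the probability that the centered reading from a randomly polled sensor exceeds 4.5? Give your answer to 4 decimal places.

0.1381

Conditional on each model, P(X > 4.5): I: 0.367879; II: 0.000232629; III: 0.
By total probability, P(X > 4.5) = 0.375·0.367879 + 0.5·0.000232629 + 0.125·0 = 0.138071.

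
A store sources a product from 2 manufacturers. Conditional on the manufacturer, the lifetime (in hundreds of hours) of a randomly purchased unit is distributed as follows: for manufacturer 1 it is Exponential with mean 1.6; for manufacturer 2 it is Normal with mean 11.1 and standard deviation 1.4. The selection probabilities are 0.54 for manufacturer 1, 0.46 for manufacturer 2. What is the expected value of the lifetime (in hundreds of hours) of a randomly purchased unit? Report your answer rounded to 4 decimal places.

Component means — 1: 1.6; 2: 11.1.
E[X] = 0.54·1.6 + 0.46·11.1 = 5.97.

5.9700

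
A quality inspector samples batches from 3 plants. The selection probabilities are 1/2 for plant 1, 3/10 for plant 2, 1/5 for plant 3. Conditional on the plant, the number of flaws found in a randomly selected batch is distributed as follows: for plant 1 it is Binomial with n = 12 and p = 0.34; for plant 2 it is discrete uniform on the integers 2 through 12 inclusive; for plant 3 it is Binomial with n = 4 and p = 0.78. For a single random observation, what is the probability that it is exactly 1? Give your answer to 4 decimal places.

0.0278

Conditional on each plant, P(X = 1): 1: 0.0422322; 2: 0; 3: 0.0332218.
By total probability, P(X = 1) = 0.5·0.0422322 + 0.3·0 + 0.2·0.0332218 = 0.0277604.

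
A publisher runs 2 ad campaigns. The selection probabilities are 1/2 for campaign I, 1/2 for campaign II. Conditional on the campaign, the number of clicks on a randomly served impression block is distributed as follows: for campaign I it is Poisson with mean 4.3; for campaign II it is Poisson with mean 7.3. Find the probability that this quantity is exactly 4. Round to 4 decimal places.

Conditional on each campaign, P(X = 4): I: 0.193284; II: 0.0799338.
By total probability, P(X = 4) = 0.5·0.193284 + 0.5·0.0799338 = 0.136609.

0.1366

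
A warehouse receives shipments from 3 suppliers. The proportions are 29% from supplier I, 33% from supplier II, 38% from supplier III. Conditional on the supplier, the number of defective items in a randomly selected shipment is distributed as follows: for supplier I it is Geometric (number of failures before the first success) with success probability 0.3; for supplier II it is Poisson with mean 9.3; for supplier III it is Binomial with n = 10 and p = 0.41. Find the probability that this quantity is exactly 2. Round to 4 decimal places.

Conditional on each supplier, P(X = 2): I: 0.147; II: 0.00395364; III: 0.11107.
By total probability, P(X = 2) = 0.29·0.147 + 0.33·0.00395364 + 0.38·0.11107 = 0.0861413.

0.0861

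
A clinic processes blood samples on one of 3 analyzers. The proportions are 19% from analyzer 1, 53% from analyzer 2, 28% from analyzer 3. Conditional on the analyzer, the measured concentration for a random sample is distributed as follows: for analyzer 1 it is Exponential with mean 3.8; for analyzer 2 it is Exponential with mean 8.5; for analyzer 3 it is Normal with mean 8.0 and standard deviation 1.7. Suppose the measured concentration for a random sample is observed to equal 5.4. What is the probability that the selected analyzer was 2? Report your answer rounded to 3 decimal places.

Likelihoods f(5.4 | ·): 1: 0.063542; 2: 0.062327; 3: 0.0728672.
Posterior ∝ prior × likelihood. Numerator for 2: 0.53·0.062327 = 0.0330333.
Normalizing constant: 0.19·0.063542 + 0.53·0.062327 + 0.28·0.0728672 = 0.0655091.
P(2 | observation) = 0.0330333 / 0.0655091 = 0.504255.

0.504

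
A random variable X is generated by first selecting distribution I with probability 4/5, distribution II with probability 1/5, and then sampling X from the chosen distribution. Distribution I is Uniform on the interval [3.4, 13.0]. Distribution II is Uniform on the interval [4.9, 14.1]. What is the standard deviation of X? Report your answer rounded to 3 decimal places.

2.797

Per component, I: μ=8.2, E[X²]=74.92; II: μ=9.5, E[X²]=97.3033.
E[X] = 0.8·8.2 + 0.2·9.5 = 8.46.
E[X²] = 0.8·74.92 + 0.2·97.3033 = 79.3967.
Var(X) = E[X²] − (E[X])² = 79.3967 − 71.5716 = 7.82507.
SD(X) = √7.82507 = 2.79733.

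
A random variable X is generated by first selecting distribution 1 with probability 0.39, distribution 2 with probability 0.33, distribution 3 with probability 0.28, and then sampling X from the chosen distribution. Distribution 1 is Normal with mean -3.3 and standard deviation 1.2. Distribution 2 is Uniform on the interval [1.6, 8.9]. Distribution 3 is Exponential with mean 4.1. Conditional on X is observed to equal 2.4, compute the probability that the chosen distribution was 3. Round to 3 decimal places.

Likelihoods f(2.4 | ·): 1: 4.19126e-06; 2: 0.136986; 3: 0.13583.
Posterior ∝ prior × likelihood. Numerator for 3: 0.28·0.13583 = 0.0380323.
Normalizing constant: 0.39·4.19126e-06 + 0.33·0.136986 + 0.28·0.13583 = 0.0832395.
P(3 | observation) = 0.0380323 / 0.0832395 = 0.456903.

0.457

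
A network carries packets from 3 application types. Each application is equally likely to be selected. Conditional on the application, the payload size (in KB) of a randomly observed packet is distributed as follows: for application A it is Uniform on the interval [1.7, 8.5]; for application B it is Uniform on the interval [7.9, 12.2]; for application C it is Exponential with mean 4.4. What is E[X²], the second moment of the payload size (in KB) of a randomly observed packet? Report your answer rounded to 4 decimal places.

For each component E[X²] = Var + (mean)², giving A: 29.8633; B: 102.543; C: 38.72.
Overall E[X²] = 0.333333·29.8633 + 0.333333·102.543 + 0.333333·38.72 = 57.0422.

57.0422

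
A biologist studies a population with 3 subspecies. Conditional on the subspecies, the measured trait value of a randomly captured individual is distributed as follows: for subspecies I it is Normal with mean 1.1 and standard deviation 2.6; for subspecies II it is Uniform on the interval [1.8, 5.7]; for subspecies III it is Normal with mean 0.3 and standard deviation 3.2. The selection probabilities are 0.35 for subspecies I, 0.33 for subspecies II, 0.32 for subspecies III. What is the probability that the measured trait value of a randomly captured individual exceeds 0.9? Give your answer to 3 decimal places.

Conditional on each subspecies, P(X > 0.9): I: 0.530658; II: 1; III: 0.425634.
By total probability, P(X > 0.9) = 0.35·0.530658 + 0.33·1 + 0.32·0.425634 = 0.651933.

0.652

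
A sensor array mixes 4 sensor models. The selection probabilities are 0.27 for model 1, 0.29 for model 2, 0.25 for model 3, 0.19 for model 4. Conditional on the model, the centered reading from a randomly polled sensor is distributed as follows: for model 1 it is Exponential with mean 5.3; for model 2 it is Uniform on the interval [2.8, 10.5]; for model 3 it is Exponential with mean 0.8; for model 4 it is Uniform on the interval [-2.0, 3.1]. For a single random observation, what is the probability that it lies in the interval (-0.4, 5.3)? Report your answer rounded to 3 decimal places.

0.645

Conditional on each model, P(-0.4 < X < 5.3): 1: 0.632121; 2: 0.324675; 3: 0.998673; 4: 0.686275.
By total probability, P(-0.4 < X < 5.3) = 0.27·0.632121 + 0.29·0.324675 + 0.25·0.998673 + 0.19·0.686275 = 0.644889.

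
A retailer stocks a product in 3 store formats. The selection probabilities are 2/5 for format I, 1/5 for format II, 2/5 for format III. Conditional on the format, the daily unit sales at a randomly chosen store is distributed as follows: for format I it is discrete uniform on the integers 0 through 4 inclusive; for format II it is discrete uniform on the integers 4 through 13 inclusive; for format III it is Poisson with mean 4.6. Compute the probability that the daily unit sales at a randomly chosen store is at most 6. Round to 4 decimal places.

Conditional on each format, P(X ≤ 6): I: 1; II: 0.3; III: 0.818029.
By total probability, P(X ≤ 6) = 0.4·1 + 0.2·0.3 + 0.4·0.818029 = 0.787212.

0.7872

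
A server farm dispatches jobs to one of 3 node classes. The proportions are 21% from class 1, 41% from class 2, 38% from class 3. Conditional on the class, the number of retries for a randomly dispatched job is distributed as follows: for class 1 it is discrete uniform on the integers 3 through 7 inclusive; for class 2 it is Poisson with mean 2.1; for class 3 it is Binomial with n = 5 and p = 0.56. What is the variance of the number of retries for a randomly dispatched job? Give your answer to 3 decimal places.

Per component, 1: μ=5, E[X²]=27; 2: μ=2.1, E[X²]=6.51; 3: μ=2.8, E[X²]=9.072.
E[X] = 0.21·5 + 0.41·2.1 + 0.38·2.8 = 2.975.
E[X²] = 0.21·27 + 0.41·6.51 + 0.38·9.072 = 11.7865.
Var(X) = E[X²] − (E[X])² = 11.7865 − 8.85063 = 2.93583.

2.936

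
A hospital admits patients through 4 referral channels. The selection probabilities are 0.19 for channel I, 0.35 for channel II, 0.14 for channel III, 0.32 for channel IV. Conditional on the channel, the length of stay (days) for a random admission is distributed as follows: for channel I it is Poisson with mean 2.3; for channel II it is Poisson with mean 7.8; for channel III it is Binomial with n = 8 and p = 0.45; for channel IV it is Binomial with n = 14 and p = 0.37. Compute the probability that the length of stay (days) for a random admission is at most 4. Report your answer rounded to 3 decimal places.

Conditional on each channel, P(X ≤ 4): I: 0.916249; II: 0.11167; III: 0.739619; IV: 0.362192.
By total probability, P(X ≤ 4) = 0.19·0.916249 + 0.35·0.11167 + 0.14·0.739619 + 0.32·0.362192 = 0.43262.

0.433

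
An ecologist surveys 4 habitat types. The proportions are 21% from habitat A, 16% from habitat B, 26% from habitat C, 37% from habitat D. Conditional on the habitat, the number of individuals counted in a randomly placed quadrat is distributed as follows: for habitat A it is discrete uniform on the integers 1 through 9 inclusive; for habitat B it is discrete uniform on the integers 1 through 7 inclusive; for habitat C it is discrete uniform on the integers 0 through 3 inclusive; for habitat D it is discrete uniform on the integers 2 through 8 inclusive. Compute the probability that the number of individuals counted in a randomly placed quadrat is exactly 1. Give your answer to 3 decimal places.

Conditional on each habitat, P(X = 1): A: 0.111111; B: 0.142857; C: 0.25; D: 0.
By total probability, P(X = 1) = 0.21·0.111111 + 0.16·0.142857 + 0.26·0.25 + 0.37·0 = 0.11119.

0.111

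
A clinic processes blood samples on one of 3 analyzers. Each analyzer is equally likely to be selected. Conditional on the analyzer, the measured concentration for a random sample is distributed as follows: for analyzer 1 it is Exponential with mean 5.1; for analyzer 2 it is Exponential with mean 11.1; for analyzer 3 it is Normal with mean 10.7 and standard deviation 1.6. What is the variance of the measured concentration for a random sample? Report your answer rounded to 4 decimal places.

Per component, 1: μ=5.1, E[X²]=52.02; 2: μ=11.1, E[X²]=246.42; 3: μ=10.7, E[X²]=117.05.
E[X] = 0.333333·5.1 + 0.333333·11.1 + 0.333333·10.7 = 8.96667.
E[X²] = 0.333333·52.02 + 0.333333·246.42 + 0.333333·117.05 = 138.497.
Var(X) = E[X²] − (E[X])² = 138.497 − 80.4011 = 58.0956.

58.0956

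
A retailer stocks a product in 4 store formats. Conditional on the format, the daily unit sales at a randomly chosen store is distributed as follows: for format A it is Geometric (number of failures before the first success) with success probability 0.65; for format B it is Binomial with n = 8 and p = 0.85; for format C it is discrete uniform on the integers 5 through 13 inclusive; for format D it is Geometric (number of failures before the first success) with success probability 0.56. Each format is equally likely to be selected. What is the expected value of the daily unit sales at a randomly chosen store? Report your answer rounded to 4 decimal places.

Component means — A: 0.538462; B: 6.8; C: 9; D: 0.785714.
E[X] = 0.25·0.538462 + 0.25·6.8 + 0.25·9 + 0.25·0.785714 = 4.28104.

4.2810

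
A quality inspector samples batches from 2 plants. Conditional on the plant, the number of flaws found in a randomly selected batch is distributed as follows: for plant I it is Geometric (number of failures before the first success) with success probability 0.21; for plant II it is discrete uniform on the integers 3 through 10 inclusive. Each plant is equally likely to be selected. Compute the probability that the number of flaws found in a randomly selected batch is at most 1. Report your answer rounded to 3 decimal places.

Conditional on each plant, P(X ≤ 1): I: 0.3759; II: 0.
By total probability, P(X ≤ 1) = 0.5·0.3759 + 0.5·0 = 0.18795.

0.188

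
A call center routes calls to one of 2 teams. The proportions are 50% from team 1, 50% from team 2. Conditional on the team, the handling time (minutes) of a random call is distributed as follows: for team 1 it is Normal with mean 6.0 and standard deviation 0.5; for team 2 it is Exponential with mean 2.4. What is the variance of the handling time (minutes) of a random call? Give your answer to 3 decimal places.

6.245

Per component, 1: μ=6, E[X²]=36.25; 2: μ=2.4, E[X²]=11.52.
E[X] = 0.5·6 + 0.5·2.4 = 4.2.
E[X²] = 0.5·36.25 + 0.5·11.52 = 23.885.
Var(X) = E[X²] − (E[X])² = 23.885 − 17.64 = 6.245.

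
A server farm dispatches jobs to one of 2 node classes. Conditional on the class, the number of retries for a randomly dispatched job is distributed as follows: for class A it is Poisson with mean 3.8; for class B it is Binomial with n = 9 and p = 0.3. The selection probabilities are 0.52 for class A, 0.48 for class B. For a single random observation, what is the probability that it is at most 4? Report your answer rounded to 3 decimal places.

0.780

Conditional on each class, P(X ≤ 4): A: 0.667844; B: 0.901191.
By total probability, P(X ≤ 4) = 0.52·0.667844 + 0.48·0.901191 = 0.779851.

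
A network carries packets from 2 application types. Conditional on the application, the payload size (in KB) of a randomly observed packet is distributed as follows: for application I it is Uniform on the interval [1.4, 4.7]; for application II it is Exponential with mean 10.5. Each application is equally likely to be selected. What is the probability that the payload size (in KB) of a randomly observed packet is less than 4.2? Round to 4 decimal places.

0.5891

Conditional on each application, P(X < 4.2): I: 0.848485; II: 0.32968.
By total probability, P(X < 4.2) = 0.5·0.848485 + 0.5·0.32968 = 0.589082.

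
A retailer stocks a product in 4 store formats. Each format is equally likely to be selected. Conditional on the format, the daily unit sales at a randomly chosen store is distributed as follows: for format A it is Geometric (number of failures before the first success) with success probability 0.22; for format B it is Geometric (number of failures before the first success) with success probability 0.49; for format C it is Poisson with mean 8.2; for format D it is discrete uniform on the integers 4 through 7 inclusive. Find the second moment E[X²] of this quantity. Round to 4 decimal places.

34.7083

For each component E[X²] = Var + (mean)², giving A: 28.686; B: 3.20741; C: 75.44; D: 31.5.
Overall E[X²] = 0.25·28.686 + 0.25·3.20741 + 0.25·75.44 + 0.25·31.5 = 34.7083.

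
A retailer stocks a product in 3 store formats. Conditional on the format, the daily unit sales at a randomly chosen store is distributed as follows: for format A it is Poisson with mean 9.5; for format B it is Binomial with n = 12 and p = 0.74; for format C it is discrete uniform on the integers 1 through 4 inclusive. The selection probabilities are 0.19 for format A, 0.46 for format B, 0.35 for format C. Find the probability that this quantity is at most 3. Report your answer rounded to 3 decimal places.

0.266

Conditional on each format, P(X ≤ 3): A: 0.0148596; B: 0.000538411; C: 0.75.
By total probability, P(X ≤ 3) = 0.19·0.0148596 + 0.46·0.000538411 + 0.35·0.75 = 0.265571.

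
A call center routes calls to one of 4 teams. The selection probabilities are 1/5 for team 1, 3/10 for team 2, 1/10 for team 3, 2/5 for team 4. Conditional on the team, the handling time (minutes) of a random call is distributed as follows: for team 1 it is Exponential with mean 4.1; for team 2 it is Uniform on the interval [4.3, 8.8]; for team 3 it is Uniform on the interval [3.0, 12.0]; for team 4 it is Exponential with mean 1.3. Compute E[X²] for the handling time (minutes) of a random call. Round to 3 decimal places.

For each component E[X²] = Var + (mean)², giving 1: 33.62; 2: 44.59; 3: 63; 4: 3.38.
Overall E[X²] = 0.2·33.62 + 0.3·44.59 + 0.1·63 + 0.4·3.38 = 27.753.

27.753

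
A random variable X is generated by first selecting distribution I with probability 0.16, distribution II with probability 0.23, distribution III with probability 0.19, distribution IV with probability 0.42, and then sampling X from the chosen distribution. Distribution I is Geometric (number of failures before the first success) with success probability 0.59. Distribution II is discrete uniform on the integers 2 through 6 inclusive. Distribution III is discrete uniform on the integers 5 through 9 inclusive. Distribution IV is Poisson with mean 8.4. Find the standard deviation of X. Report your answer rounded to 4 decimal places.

3.5463

Per component, I: μ=0.694915, E[X²]=1.66073; II: μ=4, E[X²]=18; III: μ=7, E[X²]=51; IV: μ=8.4, E[X²]=78.96.
E[X] = 0.16·0.694915 + 0.23·4 + 0.19·7 + 0.42·8.4 = 5.88919.
E[X²] = 0.16·1.66073 + 0.23·18 + 0.19·51 + 0.42·78.96 = 47.2589.
Var(X) = E[X²] − (E[X])² = 47.2589 − 34.6825 = 12.5764.
SD(X) = √12.5764 = 3.54632.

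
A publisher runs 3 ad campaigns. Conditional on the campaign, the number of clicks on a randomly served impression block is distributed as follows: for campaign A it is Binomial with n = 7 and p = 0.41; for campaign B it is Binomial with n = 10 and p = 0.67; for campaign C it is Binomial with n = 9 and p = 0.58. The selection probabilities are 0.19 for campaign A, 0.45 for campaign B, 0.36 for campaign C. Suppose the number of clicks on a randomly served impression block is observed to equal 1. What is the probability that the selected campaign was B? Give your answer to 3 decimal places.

Likelihoods P(X=1 | ·): A: 0.121058; B: 0.000310957; C: 0.00505434.
Posterior ∝ prior × likelihood. Numerator for B: 0.45·0.000310957 = 0.000139931.
Normalizing constant: 0.19·0.121058 + 0.45·0.000310957 + 0.36·0.00505434 = 0.0249605.
P(B | observation) = 0.000139931 / 0.0249605 = 0.00560607.

0.006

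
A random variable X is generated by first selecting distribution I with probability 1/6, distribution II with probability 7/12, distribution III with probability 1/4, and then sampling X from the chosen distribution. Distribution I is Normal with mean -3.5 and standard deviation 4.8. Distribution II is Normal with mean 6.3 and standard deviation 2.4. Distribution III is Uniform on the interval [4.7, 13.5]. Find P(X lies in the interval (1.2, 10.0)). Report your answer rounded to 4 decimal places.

0.7151

Conditional on each component, P(1.2 < X < 10.0): I: 0.161291; II: 0.921629; III: 0.602273.
By total probability, P(1.2 < X < 10.0) = 0.166667·0.161291 + 0.583333·0.921629 + 0.25·0.602273 = 0.715067.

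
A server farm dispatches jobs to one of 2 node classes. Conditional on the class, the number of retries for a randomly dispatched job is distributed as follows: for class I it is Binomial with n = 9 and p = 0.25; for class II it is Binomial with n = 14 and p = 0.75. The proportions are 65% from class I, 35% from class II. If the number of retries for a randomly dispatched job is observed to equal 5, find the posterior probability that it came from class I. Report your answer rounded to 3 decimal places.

0.976

Likelihoods P(X=5 | ·): I: 0.0389328; II: 0.0018123.
Posterior ∝ prior × likelihood. Numerator for I: 0.65·0.0389328 = 0.0253063.
Normalizing constant: 0.65·0.0389328 + 0.35·0.0018123 = 0.0259406.
P(I | observation) = 0.0253063 / 0.0259406 = 0.975548.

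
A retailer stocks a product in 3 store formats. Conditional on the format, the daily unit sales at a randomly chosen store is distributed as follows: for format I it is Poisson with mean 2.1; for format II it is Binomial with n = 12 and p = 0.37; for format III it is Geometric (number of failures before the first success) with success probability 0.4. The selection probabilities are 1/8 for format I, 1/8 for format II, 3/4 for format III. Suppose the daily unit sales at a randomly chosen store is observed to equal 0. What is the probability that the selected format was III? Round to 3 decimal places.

Likelihoods P(X=0 | ·): I: 0.122456; II: 0.00390919; III: 0.4.
Posterior ∝ prior × likelihood. Numerator for III: 0.75·0.4 = 0.3.
Normalizing constant: 0.125·0.122456 + 0.125·0.00390919 + 0.75·0.4 = 0.315796.
P(III | observation) = 0.3 / 0.315796 = 0.949981.

0.950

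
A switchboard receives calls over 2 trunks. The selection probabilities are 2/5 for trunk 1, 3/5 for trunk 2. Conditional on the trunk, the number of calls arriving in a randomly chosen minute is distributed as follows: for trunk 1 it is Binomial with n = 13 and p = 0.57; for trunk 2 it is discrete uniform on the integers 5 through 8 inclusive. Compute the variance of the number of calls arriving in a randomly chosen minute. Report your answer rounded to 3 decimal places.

2.223

Per component, 1: μ=7.41, E[X²]=58.0944; 2: μ=6.5, E[X²]=43.5.
E[X] = 0.4·7.41 + 0.6·6.5 = 6.864.
E[X²] = 0.4·58.0944 + 0.6·43.5 = 49.3378.
Var(X) = E[X²] − (E[X])² = 49.3378 − 47.1145 = 2.22326.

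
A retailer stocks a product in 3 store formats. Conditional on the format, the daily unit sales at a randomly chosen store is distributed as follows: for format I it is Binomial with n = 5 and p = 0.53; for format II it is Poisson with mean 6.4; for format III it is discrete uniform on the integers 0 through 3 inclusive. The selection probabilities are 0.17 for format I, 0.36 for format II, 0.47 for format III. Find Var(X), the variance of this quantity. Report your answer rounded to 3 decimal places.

8.132

Per component, I: μ=2.65, E[X²]=8.268; II: μ=6.4, E[X²]=47.36; III: μ=1.5, E[X²]=3.5.
E[X] = 0.17·2.65 + 0.36·6.4 + 0.47·1.5 = 3.4595.
E[X²] = 0.17·8.268 + 0.36·47.36 + 0.47·3.5 = 20.1002.
Var(X) = E[X²] − (E[X])² = 20.1002 − 11.9681 = 8.13202.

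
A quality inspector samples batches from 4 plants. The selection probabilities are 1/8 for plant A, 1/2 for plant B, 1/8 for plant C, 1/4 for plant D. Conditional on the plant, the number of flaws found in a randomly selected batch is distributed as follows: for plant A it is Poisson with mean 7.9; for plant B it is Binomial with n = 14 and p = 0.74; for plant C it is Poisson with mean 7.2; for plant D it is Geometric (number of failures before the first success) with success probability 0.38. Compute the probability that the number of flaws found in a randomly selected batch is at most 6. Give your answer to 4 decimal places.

0.3411

Conditional on each plant, P(X ≤ 6): A: 0.32574; B: 0.0131924; C: 0.420356; D: 0.964784.
By total probability, P(X ≤ 6) = 0.125·0.32574 + 0.5·0.0131924 + 0.125·0.420356 + 0.25·0.964784 = 0.341054.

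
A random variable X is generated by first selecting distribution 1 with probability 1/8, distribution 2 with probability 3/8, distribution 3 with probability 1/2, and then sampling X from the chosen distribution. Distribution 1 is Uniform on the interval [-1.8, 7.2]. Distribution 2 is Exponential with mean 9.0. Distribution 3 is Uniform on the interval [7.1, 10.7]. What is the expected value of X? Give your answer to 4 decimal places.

Component means — 1: 2.7; 2: 9; 3: 8.9.
E[X] = 0.125·2.7 + 0.375·9 + 0.5·8.9 = 8.1625.

8.1625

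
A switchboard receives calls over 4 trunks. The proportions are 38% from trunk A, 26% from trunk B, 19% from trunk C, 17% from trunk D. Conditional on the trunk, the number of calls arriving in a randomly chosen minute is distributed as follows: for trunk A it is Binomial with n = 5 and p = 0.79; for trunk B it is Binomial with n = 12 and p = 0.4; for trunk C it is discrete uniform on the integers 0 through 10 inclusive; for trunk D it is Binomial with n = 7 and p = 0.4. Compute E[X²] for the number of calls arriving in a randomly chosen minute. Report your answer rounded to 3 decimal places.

21.252

For each component E[X²] = Var + (mean)², giving A: 16.432; B: 25.92; C: 35; D: 9.52.
Overall E[X²] = 0.38·16.432 + 0.26·25.92 + 0.19·35 + 0.17·9.52 = 21.2518.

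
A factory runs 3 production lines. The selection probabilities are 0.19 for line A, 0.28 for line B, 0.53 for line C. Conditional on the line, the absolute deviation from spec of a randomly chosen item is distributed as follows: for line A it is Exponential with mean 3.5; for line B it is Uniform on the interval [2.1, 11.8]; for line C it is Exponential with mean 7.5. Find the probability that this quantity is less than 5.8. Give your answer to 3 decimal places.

Conditional on each line, P(X < 5.8): A: 0.809317; B: 0.381443; C: 0.538528.
By total probability, P(X < 5.8) = 0.19·0.809317 + 0.28·0.381443 + 0.53·0.538528 = 0.545994.

0.546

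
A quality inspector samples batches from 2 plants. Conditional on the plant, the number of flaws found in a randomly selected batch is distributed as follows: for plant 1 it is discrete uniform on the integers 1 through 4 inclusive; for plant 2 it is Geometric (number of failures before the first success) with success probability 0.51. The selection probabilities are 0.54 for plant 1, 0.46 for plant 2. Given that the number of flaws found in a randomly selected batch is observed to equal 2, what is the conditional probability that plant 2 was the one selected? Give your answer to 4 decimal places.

0.2944

Likelihoods P(X=2 | ·): 1: 0.25; 2: 0.122451.
Posterior ∝ prior × likelihood. Numerator for 2: 0.46·0.122451 = 0.0563275.
Normalizing constant: 0.54·0.25 + 0.46·0.122451 = 0.191327.
P(2 | observation) = 0.0563275 / 0.191327 = 0.294403.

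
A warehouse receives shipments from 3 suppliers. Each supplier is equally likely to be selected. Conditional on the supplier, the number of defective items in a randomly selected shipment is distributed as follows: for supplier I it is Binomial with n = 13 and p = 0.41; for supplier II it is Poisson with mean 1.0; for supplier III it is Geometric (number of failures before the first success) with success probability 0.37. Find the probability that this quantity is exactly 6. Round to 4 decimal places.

Conditional on each supplier, P(X = 6): I: 0.202854; II: 0.000510944; III: 0.0231337.
By total probability, P(X = 6) = 0.333333·0.202854 + 0.333333·0.000510944 + 0.333333·0.0231337 = 0.0754997.

0.0755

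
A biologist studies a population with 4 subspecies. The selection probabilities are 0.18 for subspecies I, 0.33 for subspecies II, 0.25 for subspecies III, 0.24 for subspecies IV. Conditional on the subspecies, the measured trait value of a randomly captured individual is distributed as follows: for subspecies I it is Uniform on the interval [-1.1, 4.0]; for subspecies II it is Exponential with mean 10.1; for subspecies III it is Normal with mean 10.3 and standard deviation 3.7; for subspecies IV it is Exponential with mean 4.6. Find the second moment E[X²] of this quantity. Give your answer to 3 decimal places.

108.197

For each component E[X²] = Var + (mean)², giving I: 4.27; II: 204.02; III: 119.78; IV: 42.32.
Overall E[X²] = 0.18·4.27 + 0.33·204.02 + 0.25·119.78 + 0.24·42.32 = 108.197.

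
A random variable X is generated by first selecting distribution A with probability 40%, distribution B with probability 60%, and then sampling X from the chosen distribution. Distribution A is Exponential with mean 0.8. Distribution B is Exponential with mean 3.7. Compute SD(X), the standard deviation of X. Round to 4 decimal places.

Per component, A: μ=0.8, E[X²]=1.28; B: μ=3.7, E[X²]=27.38.
E[X] = 0.4·0.8 + 0.6·3.7 = 2.54.
E[X²] = 0.4·1.28 + 0.6·27.38 = 16.94.
Var(X) = E[X²] − (E[X])² = 16.94 − 6.4516 = 10.4884.
SD(X) = √10.4884 = 3.23858.

3.2386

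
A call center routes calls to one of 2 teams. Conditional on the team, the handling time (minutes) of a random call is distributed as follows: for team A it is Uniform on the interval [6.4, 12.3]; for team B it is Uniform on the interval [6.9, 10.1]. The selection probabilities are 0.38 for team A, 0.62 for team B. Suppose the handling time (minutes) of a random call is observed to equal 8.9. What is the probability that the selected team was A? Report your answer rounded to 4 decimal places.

0.2495

Likelihoods f(8.9 | ·): A: 0.169492; B: 0.3125.
Posterior ∝ prior × likelihood. Numerator for A: 0.38·0.169492 = 0.0644068.
Normalizing constant: 0.38·0.169492 + 0.62·0.3125 = 0.258157.
P(A | observation) = 0.0644068 / 0.258157 = 0.249487.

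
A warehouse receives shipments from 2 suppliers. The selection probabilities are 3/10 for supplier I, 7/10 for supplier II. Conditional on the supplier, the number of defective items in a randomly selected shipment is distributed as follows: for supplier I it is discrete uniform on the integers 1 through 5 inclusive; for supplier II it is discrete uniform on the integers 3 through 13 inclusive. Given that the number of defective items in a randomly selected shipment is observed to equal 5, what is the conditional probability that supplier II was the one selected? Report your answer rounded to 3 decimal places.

Likelihoods P(X=5 | ·): I: 0.2; II: 0.0909091.
Posterior ∝ prior × likelihood. Numerator for II: 0.7·0.0909091 = 0.0636364.
Normalizing constant: 0.3·0.2 + 0.7·0.0909091 = 0.123636.
P(II | observation) = 0.0636364 / 0.123636 = 0.514706.

0.515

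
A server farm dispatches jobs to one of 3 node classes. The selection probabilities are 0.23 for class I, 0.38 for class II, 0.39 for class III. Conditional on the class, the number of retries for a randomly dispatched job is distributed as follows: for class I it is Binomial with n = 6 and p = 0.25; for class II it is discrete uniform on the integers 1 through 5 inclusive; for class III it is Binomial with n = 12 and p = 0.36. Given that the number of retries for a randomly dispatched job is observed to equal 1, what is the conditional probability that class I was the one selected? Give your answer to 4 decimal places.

Likelihoods P(X=1 | ·): I: 0.355957; II: 0.2; III: 0.031876.
Posterior ∝ prior × likelihood. Numerator for I: 0.23·0.355957 = 0.0818701.
Normalizing constant: 0.23·0.355957 + 0.38·0.2 + 0.39·0.031876 = 0.170302.
P(I | observation) = 0.0818701 / 0.170302 = 0.480736.

0.4807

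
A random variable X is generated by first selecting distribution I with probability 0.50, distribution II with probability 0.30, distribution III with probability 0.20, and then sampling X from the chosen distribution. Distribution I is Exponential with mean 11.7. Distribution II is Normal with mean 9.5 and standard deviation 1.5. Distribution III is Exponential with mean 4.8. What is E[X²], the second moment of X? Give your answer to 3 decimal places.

173.856

For each component E[X²] = Var + (mean)², giving I: 273.78; II: 92.5; III: 46.08.
Overall E[X²] = 0.5·273.78 + 0.3·92.5 + 0.2·46.08 = 173.856.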